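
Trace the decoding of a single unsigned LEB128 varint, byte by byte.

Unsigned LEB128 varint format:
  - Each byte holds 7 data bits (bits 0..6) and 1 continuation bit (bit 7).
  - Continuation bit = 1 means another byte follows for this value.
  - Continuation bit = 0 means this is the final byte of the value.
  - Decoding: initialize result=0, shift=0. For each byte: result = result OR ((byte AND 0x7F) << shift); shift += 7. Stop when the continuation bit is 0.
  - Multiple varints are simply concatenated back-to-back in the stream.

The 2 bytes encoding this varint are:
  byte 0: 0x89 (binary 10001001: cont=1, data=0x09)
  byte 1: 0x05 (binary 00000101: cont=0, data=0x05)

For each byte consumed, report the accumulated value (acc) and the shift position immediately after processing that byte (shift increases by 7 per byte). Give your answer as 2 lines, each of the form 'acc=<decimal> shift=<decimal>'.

Answer: acc=9 shift=7
acc=649 shift=14

Derivation:
byte 0=0x89: payload=0x09=9, contrib = 9<<0 = 9; acc -> 9, shift -> 7
byte 1=0x05: payload=0x05=5, contrib = 5<<7 = 640; acc -> 649, shift -> 14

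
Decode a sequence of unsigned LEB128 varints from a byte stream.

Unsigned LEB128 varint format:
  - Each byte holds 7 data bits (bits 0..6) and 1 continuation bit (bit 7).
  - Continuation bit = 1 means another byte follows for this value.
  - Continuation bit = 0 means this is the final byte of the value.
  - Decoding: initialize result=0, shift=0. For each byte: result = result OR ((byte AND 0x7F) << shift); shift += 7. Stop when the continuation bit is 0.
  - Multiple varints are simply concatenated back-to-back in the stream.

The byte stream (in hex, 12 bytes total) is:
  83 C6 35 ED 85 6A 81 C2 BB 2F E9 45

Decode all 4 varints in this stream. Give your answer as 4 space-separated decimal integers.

  byte[0]=0x83 cont=1 payload=0x03=3: acc |= 3<<0 -> acc=3 shift=7
  byte[1]=0xC6 cont=1 payload=0x46=70: acc |= 70<<7 -> acc=8963 shift=14
  byte[2]=0x35 cont=0 payload=0x35=53: acc |= 53<<14 -> acc=877315 shift=21 [end]
Varint 1: bytes[0:3] = 83 C6 35 -> value 877315 (3 byte(s))
  byte[3]=0xED cont=1 payload=0x6D=109: acc |= 109<<0 -> acc=109 shift=7
  byte[4]=0x85 cont=1 payload=0x05=5: acc |= 5<<7 -> acc=749 shift=14
  byte[5]=0x6A cont=0 payload=0x6A=106: acc |= 106<<14 -> acc=1737453 shift=21 [end]
Varint 2: bytes[3:6] = ED 85 6A -> value 1737453 (3 byte(s))
  byte[6]=0x81 cont=1 payload=0x01=1: acc |= 1<<0 -> acc=1 shift=7
  byte[7]=0xC2 cont=1 payload=0x42=66: acc |= 66<<7 -> acc=8449 shift=14
  byte[8]=0xBB cont=1 payload=0x3B=59: acc |= 59<<14 -> acc=975105 shift=21
  byte[9]=0x2F cont=0 payload=0x2F=47: acc |= 47<<21 -> acc=99541249 shift=28 [end]
Varint 3: bytes[6:10] = 81 C2 BB 2F -> value 99541249 (4 byte(s))
  byte[10]=0xE9 cont=1 payload=0x69=105: acc |= 105<<0 -> acc=105 shift=7
  byte[11]=0x45 cont=0 payload=0x45=69: acc |= 69<<7 -> acc=8937 shift=14 [end]
Varint 4: bytes[10:12] = E9 45 -> value 8937 (2 byte(s))

Answer: 877315 1737453 99541249 8937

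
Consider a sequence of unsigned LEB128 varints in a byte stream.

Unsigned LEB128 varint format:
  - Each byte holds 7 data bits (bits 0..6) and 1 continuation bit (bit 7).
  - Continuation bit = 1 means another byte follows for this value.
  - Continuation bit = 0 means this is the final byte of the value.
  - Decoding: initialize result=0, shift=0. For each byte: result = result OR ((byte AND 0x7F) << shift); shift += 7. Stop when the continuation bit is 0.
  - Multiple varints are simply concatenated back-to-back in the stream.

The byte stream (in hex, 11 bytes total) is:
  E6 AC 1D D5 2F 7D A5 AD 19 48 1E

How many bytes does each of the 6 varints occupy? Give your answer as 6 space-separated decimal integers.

Answer: 3 2 1 3 1 1

Derivation:
  byte[0]=0xE6 cont=1 payload=0x66=102: acc |= 102<<0 -> acc=102 shift=7
  byte[1]=0xAC cont=1 payload=0x2C=44: acc |= 44<<7 -> acc=5734 shift=14
  byte[2]=0x1D cont=0 payload=0x1D=29: acc |= 29<<14 -> acc=480870 shift=21 [end]
Varint 1: bytes[0:3] = E6 AC 1D -> value 480870 (3 byte(s))
  byte[3]=0xD5 cont=1 payload=0x55=85: acc |= 85<<0 -> acc=85 shift=7
  byte[4]=0x2F cont=0 payload=0x2F=47: acc |= 47<<7 -> acc=6101 shift=14 [end]
Varint 2: bytes[3:5] = D5 2F -> value 6101 (2 byte(s))
  byte[5]=0x7D cont=0 payload=0x7D=125: acc |= 125<<0 -> acc=125 shift=7 [end]
Varint 3: bytes[5:6] = 7D -> value 125 (1 byte(s))
  byte[6]=0xA5 cont=1 payload=0x25=37: acc |= 37<<0 -> acc=37 shift=7
  byte[7]=0xAD cont=1 payload=0x2D=45: acc |= 45<<7 -> acc=5797 shift=14
  byte[8]=0x19 cont=0 payload=0x19=25: acc |= 25<<14 -> acc=415397 shift=21 [end]
Varint 4: bytes[6:9] = A5 AD 19 -> value 415397 (3 byte(s))
  byte[9]=0x48 cont=0 payload=0x48=72: acc |= 72<<0 -> acc=72 shift=7 [end]
Varint 5: bytes[9:10] = 48 -> value 72 (1 byte(s))
  byte[10]=0x1E cont=0 payload=0x1E=30: acc |= 30<<0 -> acc=30 shift=7 [end]
Varint 6: bytes[10:11] = 1E -> value 30 (1 byte(s))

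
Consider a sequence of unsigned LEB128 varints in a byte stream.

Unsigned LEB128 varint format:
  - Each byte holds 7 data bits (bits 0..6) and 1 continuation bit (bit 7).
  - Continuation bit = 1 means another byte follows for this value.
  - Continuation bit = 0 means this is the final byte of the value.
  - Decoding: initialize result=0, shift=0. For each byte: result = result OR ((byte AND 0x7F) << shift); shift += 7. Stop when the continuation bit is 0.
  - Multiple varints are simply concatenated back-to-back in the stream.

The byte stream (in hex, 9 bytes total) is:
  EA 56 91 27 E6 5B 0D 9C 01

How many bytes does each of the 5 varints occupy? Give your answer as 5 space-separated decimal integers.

  byte[0]=0xEA cont=1 payload=0x6A=106: acc |= 106<<0 -> acc=106 shift=7
  byte[1]=0x56 cont=0 payload=0x56=86: acc |= 86<<7 -> acc=11114 shift=14 [end]
Varint 1: bytes[0:2] = EA 56 -> value 11114 (2 byte(s))
  byte[2]=0x91 cont=1 payload=0x11=17: acc |= 17<<0 -> acc=17 shift=7
  byte[3]=0x27 cont=0 payload=0x27=39: acc |= 39<<7 -> acc=5009 shift=14 [end]
Varint 2: bytes[2:4] = 91 27 -> value 5009 (2 byte(s))
  byte[4]=0xE6 cont=1 payload=0x66=102: acc |= 102<<0 -> acc=102 shift=7
  byte[5]=0x5B cont=0 payload=0x5B=91: acc |= 91<<7 -> acc=11750 shift=14 [end]
Varint 3: bytes[4:6] = E6 5B -> value 11750 (2 byte(s))
  byte[6]=0x0D cont=0 payload=0x0D=13: acc |= 13<<0 -> acc=13 shift=7 [end]
Varint 4: bytes[6:7] = 0D -> value 13 (1 byte(s))
  byte[7]=0x9C cont=1 payload=0x1C=28: acc |= 28<<0 -> acc=28 shift=7
  byte[8]=0x01 cont=0 payload=0x01=1: acc |= 1<<7 -> acc=156 shift=14 [end]
Varint 5: bytes[7:9] = 9C 01 -> value 156 (2 byte(s))

Answer: 2 2 2 1 2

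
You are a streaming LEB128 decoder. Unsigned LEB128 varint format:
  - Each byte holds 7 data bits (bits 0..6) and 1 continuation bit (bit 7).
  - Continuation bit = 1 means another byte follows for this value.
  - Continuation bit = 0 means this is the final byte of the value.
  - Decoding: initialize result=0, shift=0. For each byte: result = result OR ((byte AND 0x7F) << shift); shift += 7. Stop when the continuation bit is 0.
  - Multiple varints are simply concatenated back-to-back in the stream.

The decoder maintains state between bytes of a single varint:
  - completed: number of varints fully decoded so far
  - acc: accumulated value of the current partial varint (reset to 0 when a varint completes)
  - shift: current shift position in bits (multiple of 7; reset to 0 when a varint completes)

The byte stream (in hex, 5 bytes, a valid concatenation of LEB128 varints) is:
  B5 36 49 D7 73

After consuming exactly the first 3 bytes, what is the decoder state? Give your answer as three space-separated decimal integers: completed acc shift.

byte[0]=0xB5 cont=1 payload=0x35: acc |= 53<<0 -> completed=0 acc=53 shift=7
byte[1]=0x36 cont=0 payload=0x36: varint #1 complete (value=6965); reset -> completed=1 acc=0 shift=0
byte[2]=0x49 cont=0 payload=0x49: varint #2 complete (value=73); reset -> completed=2 acc=0 shift=0

Answer: 2 0 0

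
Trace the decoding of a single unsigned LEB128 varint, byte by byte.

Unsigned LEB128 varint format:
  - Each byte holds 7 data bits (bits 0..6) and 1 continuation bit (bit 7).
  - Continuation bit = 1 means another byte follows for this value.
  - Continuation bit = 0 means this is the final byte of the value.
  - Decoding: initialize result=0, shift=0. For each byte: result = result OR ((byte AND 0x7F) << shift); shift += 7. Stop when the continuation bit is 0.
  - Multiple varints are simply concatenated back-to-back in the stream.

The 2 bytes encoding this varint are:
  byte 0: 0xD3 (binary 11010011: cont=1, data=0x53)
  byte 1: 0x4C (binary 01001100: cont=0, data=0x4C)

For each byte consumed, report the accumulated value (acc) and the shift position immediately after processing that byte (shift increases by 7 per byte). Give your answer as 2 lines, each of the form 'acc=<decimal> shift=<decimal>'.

byte 0=0xD3: payload=0x53=83, contrib = 83<<0 = 83; acc -> 83, shift -> 7
byte 1=0x4C: payload=0x4C=76, contrib = 76<<7 = 9728; acc -> 9811, shift -> 14

Answer: acc=83 shift=7
acc=9811 shift=14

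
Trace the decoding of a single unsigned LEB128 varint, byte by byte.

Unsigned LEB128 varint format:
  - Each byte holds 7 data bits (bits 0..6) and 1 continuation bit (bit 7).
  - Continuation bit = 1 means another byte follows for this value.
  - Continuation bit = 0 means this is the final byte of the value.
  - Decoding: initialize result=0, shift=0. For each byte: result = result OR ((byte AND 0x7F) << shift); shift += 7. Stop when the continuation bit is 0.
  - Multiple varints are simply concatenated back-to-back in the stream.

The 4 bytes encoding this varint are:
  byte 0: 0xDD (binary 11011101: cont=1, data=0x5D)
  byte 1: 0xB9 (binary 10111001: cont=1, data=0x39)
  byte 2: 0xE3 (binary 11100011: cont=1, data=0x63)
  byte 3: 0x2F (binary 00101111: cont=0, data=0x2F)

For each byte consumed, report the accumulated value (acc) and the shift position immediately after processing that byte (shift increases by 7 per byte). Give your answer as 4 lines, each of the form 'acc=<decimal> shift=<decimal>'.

byte 0=0xDD: payload=0x5D=93, contrib = 93<<0 = 93; acc -> 93, shift -> 7
byte 1=0xB9: payload=0x39=57, contrib = 57<<7 = 7296; acc -> 7389, shift -> 14
byte 2=0xE3: payload=0x63=99, contrib = 99<<14 = 1622016; acc -> 1629405, shift -> 21
byte 3=0x2F: payload=0x2F=47, contrib = 47<<21 = 98566144; acc -> 100195549, shift -> 28

Answer: acc=93 shift=7
acc=7389 shift=14
acc=1629405 shift=21
acc=100195549 shift=28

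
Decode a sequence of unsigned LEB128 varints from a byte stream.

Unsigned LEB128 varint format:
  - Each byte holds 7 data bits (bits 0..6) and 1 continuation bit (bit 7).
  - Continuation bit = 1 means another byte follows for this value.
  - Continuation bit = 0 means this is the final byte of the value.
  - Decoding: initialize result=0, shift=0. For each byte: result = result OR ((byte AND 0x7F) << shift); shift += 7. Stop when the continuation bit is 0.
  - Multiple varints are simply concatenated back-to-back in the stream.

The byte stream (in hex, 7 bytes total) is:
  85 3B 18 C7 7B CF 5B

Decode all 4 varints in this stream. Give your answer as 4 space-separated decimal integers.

  byte[0]=0x85 cont=1 payload=0x05=5: acc |= 5<<0 -> acc=5 shift=7
  byte[1]=0x3B cont=0 payload=0x3B=59: acc |= 59<<7 -> acc=7557 shift=14 [end]
Varint 1: bytes[0:2] = 85 3B -> value 7557 (2 byte(s))
  byte[2]=0x18 cont=0 payload=0x18=24: acc |= 24<<0 -> acc=24 shift=7 [end]
Varint 2: bytes[2:3] = 18 -> value 24 (1 byte(s))
  byte[3]=0xC7 cont=1 payload=0x47=71: acc |= 71<<0 -> acc=71 shift=7
  byte[4]=0x7B cont=0 payload=0x7B=123: acc |= 123<<7 -> acc=15815 shift=14 [end]
Varint 3: bytes[3:5] = C7 7B -> value 15815 (2 byte(s))
  byte[5]=0xCF cont=1 payload=0x4F=79: acc |= 79<<0 -> acc=79 shift=7
  byte[6]=0x5B cont=0 payload=0x5B=91: acc |= 91<<7 -> acc=11727 shift=14 [end]
Varint 4: bytes[5:7] = CF 5B -> value 11727 (2 byte(s))

Answer: 7557 24 15815 11727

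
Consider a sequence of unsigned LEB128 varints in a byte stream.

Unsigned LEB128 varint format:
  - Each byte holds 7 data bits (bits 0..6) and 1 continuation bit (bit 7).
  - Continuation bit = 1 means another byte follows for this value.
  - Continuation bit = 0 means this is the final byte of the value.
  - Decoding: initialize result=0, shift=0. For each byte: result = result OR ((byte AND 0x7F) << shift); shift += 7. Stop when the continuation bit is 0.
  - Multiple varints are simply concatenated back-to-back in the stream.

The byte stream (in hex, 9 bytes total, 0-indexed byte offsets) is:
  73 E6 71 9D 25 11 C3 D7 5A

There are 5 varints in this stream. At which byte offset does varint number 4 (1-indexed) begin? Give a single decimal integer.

Answer: 5

Derivation:
  byte[0]=0x73 cont=0 payload=0x73=115: acc |= 115<<0 -> acc=115 shift=7 [end]
Varint 1: bytes[0:1] = 73 -> value 115 (1 byte(s))
  byte[1]=0xE6 cont=1 payload=0x66=102: acc |= 102<<0 -> acc=102 shift=7
  byte[2]=0x71 cont=0 payload=0x71=113: acc |= 113<<7 -> acc=14566 shift=14 [end]
Varint 2: bytes[1:3] = E6 71 -> value 14566 (2 byte(s))
  byte[3]=0x9D cont=1 payload=0x1D=29: acc |= 29<<0 -> acc=29 shift=7
  byte[4]=0x25 cont=0 payload=0x25=37: acc |= 37<<7 -> acc=4765 shift=14 [end]
Varint 3: bytes[3:5] = 9D 25 -> value 4765 (2 byte(s))
  byte[5]=0x11 cont=0 payload=0x11=17: acc |= 17<<0 -> acc=17 shift=7 [end]
Varint 4: bytes[5:6] = 11 -> value 17 (1 byte(s))
  byte[6]=0xC3 cont=1 payload=0x43=67: acc |= 67<<0 -> acc=67 shift=7
  byte[7]=0xD7 cont=1 payload=0x57=87: acc |= 87<<7 -> acc=11203 shift=14
  byte[8]=0x5A cont=0 payload=0x5A=90: acc |= 90<<14 -> acc=1485763 shift=21 [end]
Varint 5: bytes[6:9] = C3 D7 5A -> value 1485763 (3 byte(s))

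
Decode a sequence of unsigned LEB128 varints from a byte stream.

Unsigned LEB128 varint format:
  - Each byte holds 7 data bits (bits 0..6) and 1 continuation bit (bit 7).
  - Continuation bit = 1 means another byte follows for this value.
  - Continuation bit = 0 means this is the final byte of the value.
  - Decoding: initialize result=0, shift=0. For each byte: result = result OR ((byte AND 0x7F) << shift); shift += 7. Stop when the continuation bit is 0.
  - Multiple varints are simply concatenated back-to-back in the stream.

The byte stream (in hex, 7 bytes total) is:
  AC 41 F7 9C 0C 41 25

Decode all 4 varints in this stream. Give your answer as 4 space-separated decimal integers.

  byte[0]=0xAC cont=1 payload=0x2C=44: acc |= 44<<0 -> acc=44 shift=7
  byte[1]=0x41 cont=0 payload=0x41=65: acc |= 65<<7 -> acc=8364 shift=14 [end]
Varint 1: bytes[0:2] = AC 41 -> value 8364 (2 byte(s))
  byte[2]=0xF7 cont=1 payload=0x77=119: acc |= 119<<0 -> acc=119 shift=7
  byte[3]=0x9C cont=1 payload=0x1C=28: acc |= 28<<7 -> acc=3703 shift=14
  byte[4]=0x0C cont=0 payload=0x0C=12: acc |= 12<<14 -> acc=200311 shift=21 [end]
Varint 2: bytes[2:5] = F7 9C 0C -> value 200311 (3 byte(s))
  byte[5]=0x41 cont=0 payload=0x41=65: acc |= 65<<0 -> acc=65 shift=7 [end]
Varint 3: bytes[5:6] = 41 -> value 65 (1 byte(s))
  byte[6]=0x25 cont=0 payload=0x25=37: acc |= 37<<0 -> acc=37 shift=7 [end]
Varint 4: bytes[6:7] = 25 -> value 37 (1 byte(s))

Answer: 8364 200311 65 37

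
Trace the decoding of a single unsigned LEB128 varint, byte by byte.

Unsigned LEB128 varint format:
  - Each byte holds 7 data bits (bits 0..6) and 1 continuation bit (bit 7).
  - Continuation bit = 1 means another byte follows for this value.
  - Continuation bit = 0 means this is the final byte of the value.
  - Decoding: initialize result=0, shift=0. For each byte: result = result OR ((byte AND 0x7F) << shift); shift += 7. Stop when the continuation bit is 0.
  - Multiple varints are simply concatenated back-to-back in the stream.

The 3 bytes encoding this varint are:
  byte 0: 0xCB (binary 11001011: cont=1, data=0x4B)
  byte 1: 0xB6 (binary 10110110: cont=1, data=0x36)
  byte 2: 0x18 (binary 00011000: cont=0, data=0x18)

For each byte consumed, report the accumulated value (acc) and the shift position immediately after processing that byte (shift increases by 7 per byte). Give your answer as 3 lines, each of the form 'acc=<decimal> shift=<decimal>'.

byte 0=0xCB: payload=0x4B=75, contrib = 75<<0 = 75; acc -> 75, shift -> 7
byte 1=0xB6: payload=0x36=54, contrib = 54<<7 = 6912; acc -> 6987, shift -> 14
byte 2=0x18: payload=0x18=24, contrib = 24<<14 = 393216; acc -> 400203, shift -> 21

Answer: acc=75 shift=7
acc=6987 shift=14
acc=400203 shift=21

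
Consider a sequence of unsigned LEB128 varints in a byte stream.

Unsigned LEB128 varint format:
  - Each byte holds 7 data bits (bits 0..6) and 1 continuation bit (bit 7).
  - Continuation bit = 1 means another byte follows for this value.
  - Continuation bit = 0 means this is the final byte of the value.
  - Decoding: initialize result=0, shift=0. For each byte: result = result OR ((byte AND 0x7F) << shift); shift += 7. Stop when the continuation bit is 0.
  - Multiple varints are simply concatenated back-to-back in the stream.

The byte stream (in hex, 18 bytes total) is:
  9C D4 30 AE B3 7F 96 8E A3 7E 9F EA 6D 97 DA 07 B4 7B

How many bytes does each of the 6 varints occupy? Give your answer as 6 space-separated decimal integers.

Answer: 3 3 4 3 3 2

Derivation:
  byte[0]=0x9C cont=1 payload=0x1C=28: acc |= 28<<0 -> acc=28 shift=7
  byte[1]=0xD4 cont=1 payload=0x54=84: acc |= 84<<7 -> acc=10780 shift=14
  byte[2]=0x30 cont=0 payload=0x30=48: acc |= 48<<14 -> acc=797212 shift=21 [end]
Varint 1: bytes[0:3] = 9C D4 30 -> value 797212 (3 byte(s))
  byte[3]=0xAE cont=1 payload=0x2E=46: acc |= 46<<0 -> acc=46 shift=7
  byte[4]=0xB3 cont=1 payload=0x33=51: acc |= 51<<7 -> acc=6574 shift=14
  byte[5]=0x7F cont=0 payload=0x7F=127: acc |= 127<<14 -> acc=2087342 shift=21 [end]
Varint 2: bytes[3:6] = AE B3 7F -> value 2087342 (3 byte(s))
  byte[6]=0x96 cont=1 payload=0x16=22: acc |= 22<<0 -> acc=22 shift=7
  byte[7]=0x8E cont=1 payload=0x0E=14: acc |= 14<<7 -> acc=1814 shift=14
  byte[8]=0xA3 cont=1 payload=0x23=35: acc |= 35<<14 -> acc=575254 shift=21
  byte[9]=0x7E cont=0 payload=0x7E=126: acc |= 126<<21 -> acc=264816406 shift=28 [end]
Varint 3: bytes[6:10] = 96 8E A3 7E -> value 264816406 (4 byte(s))
  byte[10]=0x9F cont=1 payload=0x1F=31: acc |= 31<<0 -> acc=31 shift=7
  byte[11]=0xEA cont=1 payload=0x6A=106: acc |= 106<<7 -> acc=13599 shift=14
  byte[12]=0x6D cont=0 payload=0x6D=109: acc |= 109<<14 -> acc=1799455 shift=21 [end]
Varint 4: bytes[10:13] = 9F EA 6D -> value 1799455 (3 byte(s))
  byte[13]=0x97 cont=1 payload=0x17=23: acc |= 23<<0 -> acc=23 shift=7
  byte[14]=0xDA cont=1 payload=0x5A=90: acc |= 90<<7 -> acc=11543 shift=14
  byte[15]=0x07 cont=0 payload=0x07=7: acc |= 7<<14 -> acc=126231 shift=21 [end]
Varint 5: bytes[13:16] = 97 DA 07 -> value 126231 (3 byte(s))
  byte[16]=0xB4 cont=1 payload=0x34=52: acc |= 52<<0 -> acc=52 shift=7
  byte[17]=0x7B cont=0 payload=0x7B=123: acc |= 123<<7 -> acc=15796 shift=14 [end]
Varint 6: bytes[16:18] = B4 7B -> value 15796 (2 byte(s))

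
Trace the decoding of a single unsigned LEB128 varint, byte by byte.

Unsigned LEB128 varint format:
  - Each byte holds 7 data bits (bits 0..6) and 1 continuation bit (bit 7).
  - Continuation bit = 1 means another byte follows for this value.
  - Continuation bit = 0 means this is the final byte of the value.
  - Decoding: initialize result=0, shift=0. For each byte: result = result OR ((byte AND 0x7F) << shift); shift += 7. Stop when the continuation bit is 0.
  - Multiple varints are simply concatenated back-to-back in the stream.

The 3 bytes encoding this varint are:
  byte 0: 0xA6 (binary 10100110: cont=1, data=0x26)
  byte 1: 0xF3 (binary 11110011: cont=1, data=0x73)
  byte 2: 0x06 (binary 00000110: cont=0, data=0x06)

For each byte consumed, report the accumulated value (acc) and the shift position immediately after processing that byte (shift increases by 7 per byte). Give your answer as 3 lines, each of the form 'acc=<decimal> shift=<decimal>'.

Answer: acc=38 shift=7
acc=14758 shift=14
acc=113062 shift=21

Derivation:
byte 0=0xA6: payload=0x26=38, contrib = 38<<0 = 38; acc -> 38, shift -> 7
byte 1=0xF3: payload=0x73=115, contrib = 115<<7 = 14720; acc -> 14758, shift -> 14
byte 2=0x06: payload=0x06=6, contrib = 6<<14 = 98304; acc -> 113062, shift -> 21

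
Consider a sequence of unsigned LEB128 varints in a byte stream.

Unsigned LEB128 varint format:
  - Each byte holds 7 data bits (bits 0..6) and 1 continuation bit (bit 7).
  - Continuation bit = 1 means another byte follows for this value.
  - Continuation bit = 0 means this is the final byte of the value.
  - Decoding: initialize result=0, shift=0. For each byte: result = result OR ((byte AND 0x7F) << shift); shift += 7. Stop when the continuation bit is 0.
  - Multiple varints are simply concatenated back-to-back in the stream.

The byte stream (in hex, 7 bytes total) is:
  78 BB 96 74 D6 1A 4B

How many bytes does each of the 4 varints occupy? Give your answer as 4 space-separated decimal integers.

Answer: 1 3 2 1

Derivation:
  byte[0]=0x78 cont=0 payload=0x78=120: acc |= 120<<0 -> acc=120 shift=7 [end]
Varint 1: bytes[0:1] = 78 -> value 120 (1 byte(s))
  byte[1]=0xBB cont=1 payload=0x3B=59: acc |= 59<<0 -> acc=59 shift=7
  byte[2]=0x96 cont=1 payload=0x16=22: acc |= 22<<7 -> acc=2875 shift=14
  byte[3]=0x74 cont=0 payload=0x74=116: acc |= 116<<14 -> acc=1903419 shift=21 [end]
Varint 2: bytes[1:4] = BB 96 74 -> value 1903419 (3 byte(s))
  byte[4]=0xD6 cont=1 payload=0x56=86: acc |= 86<<0 -> acc=86 shift=7
  byte[5]=0x1A cont=0 payload=0x1A=26: acc |= 26<<7 -> acc=3414 shift=14 [end]
Varint 3: bytes[4:6] = D6 1A -> value 3414 (2 byte(s))
  byte[6]=0x4B cont=0 payload=0x4B=75: acc |= 75<<0 -> acc=75 shift=7 [end]
Varint 4: bytes[6:7] = 4B -> value 75 (1 byte(s))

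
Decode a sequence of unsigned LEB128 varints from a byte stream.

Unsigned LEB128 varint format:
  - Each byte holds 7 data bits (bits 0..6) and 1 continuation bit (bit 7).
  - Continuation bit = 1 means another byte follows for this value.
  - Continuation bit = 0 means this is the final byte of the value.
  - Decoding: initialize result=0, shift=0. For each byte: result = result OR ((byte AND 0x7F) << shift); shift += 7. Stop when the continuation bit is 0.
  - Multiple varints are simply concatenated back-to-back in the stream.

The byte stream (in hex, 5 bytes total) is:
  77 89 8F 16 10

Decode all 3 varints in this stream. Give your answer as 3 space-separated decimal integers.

  byte[0]=0x77 cont=0 payload=0x77=119: acc |= 119<<0 -> acc=119 shift=7 [end]
Varint 1: bytes[0:1] = 77 -> value 119 (1 byte(s))
  byte[1]=0x89 cont=1 payload=0x09=9: acc |= 9<<0 -> acc=9 shift=7
  byte[2]=0x8F cont=1 payload=0x0F=15: acc |= 15<<7 -> acc=1929 shift=14
  byte[3]=0x16 cont=0 payload=0x16=22: acc |= 22<<14 -> acc=362377 shift=21 [end]
Varint 2: bytes[1:4] = 89 8F 16 -> value 362377 (3 byte(s))
  byte[4]=0x10 cont=0 payload=0x10=16: acc |= 16<<0 -> acc=16 shift=7 [end]
Varint 3: bytes[4:5] = 10 -> value 16 (1 byte(s))

Answer: 119 362377 16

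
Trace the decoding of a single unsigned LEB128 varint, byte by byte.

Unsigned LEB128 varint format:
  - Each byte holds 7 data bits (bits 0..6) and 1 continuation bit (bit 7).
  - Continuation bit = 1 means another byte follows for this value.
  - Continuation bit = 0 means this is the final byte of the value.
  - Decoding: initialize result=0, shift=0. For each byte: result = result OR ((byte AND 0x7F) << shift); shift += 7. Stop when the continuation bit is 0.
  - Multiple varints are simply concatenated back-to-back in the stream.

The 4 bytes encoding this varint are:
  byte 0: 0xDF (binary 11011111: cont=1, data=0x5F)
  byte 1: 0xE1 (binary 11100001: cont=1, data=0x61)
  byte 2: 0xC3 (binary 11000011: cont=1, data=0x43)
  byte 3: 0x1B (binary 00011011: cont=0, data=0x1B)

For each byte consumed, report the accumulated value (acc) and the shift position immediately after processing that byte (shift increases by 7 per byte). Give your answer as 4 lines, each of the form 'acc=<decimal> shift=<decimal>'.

byte 0=0xDF: payload=0x5F=95, contrib = 95<<0 = 95; acc -> 95, shift -> 7
byte 1=0xE1: payload=0x61=97, contrib = 97<<7 = 12416; acc -> 12511, shift -> 14
byte 2=0xC3: payload=0x43=67, contrib = 67<<14 = 1097728; acc -> 1110239, shift -> 21
byte 3=0x1B: payload=0x1B=27, contrib = 27<<21 = 56623104; acc -> 57733343, shift -> 28

Answer: acc=95 shift=7
acc=12511 shift=14
acc=1110239 shift=21
acc=57733343 shift=28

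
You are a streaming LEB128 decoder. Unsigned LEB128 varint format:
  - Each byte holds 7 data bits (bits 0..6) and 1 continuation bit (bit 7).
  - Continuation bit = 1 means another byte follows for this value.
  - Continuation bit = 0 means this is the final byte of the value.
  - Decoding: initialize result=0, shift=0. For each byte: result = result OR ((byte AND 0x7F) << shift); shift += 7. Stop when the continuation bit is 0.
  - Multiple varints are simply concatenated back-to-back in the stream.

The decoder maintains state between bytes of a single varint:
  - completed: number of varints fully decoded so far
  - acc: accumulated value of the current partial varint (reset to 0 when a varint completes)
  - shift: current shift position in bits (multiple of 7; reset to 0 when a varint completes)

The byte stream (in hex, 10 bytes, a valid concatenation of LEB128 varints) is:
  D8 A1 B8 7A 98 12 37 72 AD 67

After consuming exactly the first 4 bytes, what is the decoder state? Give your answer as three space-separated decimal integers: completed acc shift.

byte[0]=0xD8 cont=1 payload=0x58: acc |= 88<<0 -> completed=0 acc=88 shift=7
byte[1]=0xA1 cont=1 payload=0x21: acc |= 33<<7 -> completed=0 acc=4312 shift=14
byte[2]=0xB8 cont=1 payload=0x38: acc |= 56<<14 -> completed=0 acc=921816 shift=21
byte[3]=0x7A cont=0 payload=0x7A: varint #1 complete (value=256774360); reset -> completed=1 acc=0 shift=0

Answer: 1 0 0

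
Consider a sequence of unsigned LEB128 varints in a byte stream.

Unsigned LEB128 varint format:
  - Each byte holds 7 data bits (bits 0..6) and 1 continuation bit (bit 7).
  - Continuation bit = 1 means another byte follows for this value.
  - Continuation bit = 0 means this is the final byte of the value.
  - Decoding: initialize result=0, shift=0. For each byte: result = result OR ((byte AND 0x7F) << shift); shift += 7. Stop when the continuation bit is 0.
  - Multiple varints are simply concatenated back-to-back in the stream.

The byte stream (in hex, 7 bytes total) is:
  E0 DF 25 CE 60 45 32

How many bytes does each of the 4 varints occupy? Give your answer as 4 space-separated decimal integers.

  byte[0]=0xE0 cont=1 payload=0x60=96: acc |= 96<<0 -> acc=96 shift=7
  byte[1]=0xDF cont=1 payload=0x5F=95: acc |= 95<<7 -> acc=12256 shift=14
  byte[2]=0x25 cont=0 payload=0x25=37: acc |= 37<<14 -> acc=618464 shift=21 [end]
Varint 1: bytes[0:3] = E0 DF 25 -> value 618464 (3 byte(s))
  byte[3]=0xCE cont=1 payload=0x4E=78: acc |= 78<<0 -> acc=78 shift=7
  byte[4]=0x60 cont=0 payload=0x60=96: acc |= 96<<7 -> acc=12366 shift=14 [end]
Varint 2: bytes[3:5] = CE 60 -> value 12366 (2 byte(s))
  byte[5]=0x45 cont=0 payload=0x45=69: acc |= 69<<0 -> acc=69 shift=7 [end]
Varint 3: bytes[5:6] = 45 -> value 69 (1 byte(s))
  byte[6]=0x32 cont=0 payload=0x32=50: acc |= 50<<0 -> acc=50 shift=7 [end]
Varint 4: bytes[6:7] = 32 -> value 50 (1 byte(s))

Answer: 3 2 1 1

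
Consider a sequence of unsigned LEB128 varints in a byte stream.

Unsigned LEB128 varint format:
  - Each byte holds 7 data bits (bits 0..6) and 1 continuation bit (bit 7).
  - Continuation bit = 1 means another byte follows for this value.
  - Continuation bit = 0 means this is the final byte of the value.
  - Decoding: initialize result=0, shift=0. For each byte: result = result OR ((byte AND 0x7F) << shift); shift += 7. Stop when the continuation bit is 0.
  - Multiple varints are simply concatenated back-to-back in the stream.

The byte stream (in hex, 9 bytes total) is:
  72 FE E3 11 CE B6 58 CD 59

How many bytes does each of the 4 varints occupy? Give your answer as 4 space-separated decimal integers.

  byte[0]=0x72 cont=0 payload=0x72=114: acc |= 114<<0 -> acc=114 shift=7 [end]
Varint 1: bytes[0:1] = 72 -> value 114 (1 byte(s))
  byte[1]=0xFE cont=1 payload=0x7E=126: acc |= 126<<0 -> acc=126 shift=7
  byte[2]=0xE3 cont=1 payload=0x63=99: acc |= 99<<7 -> acc=12798 shift=14
  byte[3]=0x11 cont=0 payload=0x11=17: acc |= 17<<14 -> acc=291326 shift=21 [end]
Varint 2: bytes[1:4] = FE E3 11 -> value 291326 (3 byte(s))
  byte[4]=0xCE cont=1 payload=0x4E=78: acc |= 78<<0 -> acc=78 shift=7
  byte[5]=0xB6 cont=1 payload=0x36=54: acc |= 54<<7 -> acc=6990 shift=14
  byte[6]=0x58 cont=0 payload=0x58=88: acc |= 88<<14 -> acc=1448782 shift=21 [end]
Varint 3: bytes[4:7] = CE B6 58 -> value 1448782 (3 byte(s))
  byte[7]=0xCD cont=1 payload=0x4D=77: acc |= 77<<0 -> acc=77 shift=7
  byte[8]=0x59 cont=0 payload=0x59=89: acc |= 89<<7 -> acc=11469 shift=14 [end]
Varint 4: bytes[7:9] = CD 59 -> value 11469 (2 byte(s))

Answer: 1 3 3 2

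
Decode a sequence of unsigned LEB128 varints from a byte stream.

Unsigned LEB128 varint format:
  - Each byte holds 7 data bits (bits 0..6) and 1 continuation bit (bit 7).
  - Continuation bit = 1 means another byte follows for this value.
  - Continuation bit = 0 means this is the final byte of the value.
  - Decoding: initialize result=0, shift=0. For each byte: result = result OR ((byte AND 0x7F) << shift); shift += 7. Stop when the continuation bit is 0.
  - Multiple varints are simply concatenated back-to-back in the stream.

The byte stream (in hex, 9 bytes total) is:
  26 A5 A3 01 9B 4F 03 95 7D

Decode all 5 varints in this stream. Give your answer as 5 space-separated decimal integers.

Answer: 38 20901 10139 3 16021

Derivation:
  byte[0]=0x26 cont=0 payload=0x26=38: acc |= 38<<0 -> acc=38 shift=7 [end]
Varint 1: bytes[0:1] = 26 -> value 38 (1 byte(s))
  byte[1]=0xA5 cont=1 payload=0x25=37: acc |= 37<<0 -> acc=37 shift=7
  byte[2]=0xA3 cont=1 payload=0x23=35: acc |= 35<<7 -> acc=4517 shift=14
  byte[3]=0x01 cont=0 payload=0x01=1: acc |= 1<<14 -> acc=20901 shift=21 [end]
Varint 2: bytes[1:4] = A5 A3 01 -> value 20901 (3 byte(s))
  byte[4]=0x9B cont=1 payload=0x1B=27: acc |= 27<<0 -> acc=27 shift=7
  byte[5]=0x4F cont=0 payload=0x4F=79: acc |= 79<<7 -> acc=10139 shift=14 [end]
Varint 3: bytes[4:6] = 9B 4F -> value 10139 (2 byte(s))
  byte[6]=0x03 cont=0 payload=0x03=3: acc |= 3<<0 -> acc=3 shift=7 [end]
Varint 4: bytes[6:7] = 03 -> value 3 (1 byte(s))
  byte[7]=0x95 cont=1 payload=0x15=21: acc |= 21<<0 -> acc=21 shift=7
  byte[8]=0x7D cont=0 payload=0x7D=125: acc |= 125<<7 -> acc=16021 shift=14 [end]
Varint 5: bytes[7:9] = 95 7D -> value 16021 (2 byte(s))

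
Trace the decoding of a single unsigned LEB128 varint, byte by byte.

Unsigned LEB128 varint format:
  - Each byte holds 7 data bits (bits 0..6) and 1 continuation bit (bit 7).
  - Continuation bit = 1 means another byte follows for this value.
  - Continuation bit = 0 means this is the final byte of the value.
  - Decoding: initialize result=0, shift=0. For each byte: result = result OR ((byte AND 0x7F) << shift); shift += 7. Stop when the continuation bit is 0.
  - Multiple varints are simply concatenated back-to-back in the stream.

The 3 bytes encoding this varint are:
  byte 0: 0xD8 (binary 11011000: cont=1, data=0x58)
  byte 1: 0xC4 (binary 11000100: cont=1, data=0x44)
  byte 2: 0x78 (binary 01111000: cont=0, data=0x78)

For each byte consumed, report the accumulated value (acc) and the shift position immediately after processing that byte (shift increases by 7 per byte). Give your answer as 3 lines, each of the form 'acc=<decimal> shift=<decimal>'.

Answer: acc=88 shift=7
acc=8792 shift=14
acc=1974872 shift=21

Derivation:
byte 0=0xD8: payload=0x58=88, contrib = 88<<0 = 88; acc -> 88, shift -> 7
byte 1=0xC4: payload=0x44=68, contrib = 68<<7 = 8704; acc -> 8792, shift -> 14
byte 2=0x78: payload=0x78=120, contrib = 120<<14 = 1966080; acc -> 1974872, shift -> 21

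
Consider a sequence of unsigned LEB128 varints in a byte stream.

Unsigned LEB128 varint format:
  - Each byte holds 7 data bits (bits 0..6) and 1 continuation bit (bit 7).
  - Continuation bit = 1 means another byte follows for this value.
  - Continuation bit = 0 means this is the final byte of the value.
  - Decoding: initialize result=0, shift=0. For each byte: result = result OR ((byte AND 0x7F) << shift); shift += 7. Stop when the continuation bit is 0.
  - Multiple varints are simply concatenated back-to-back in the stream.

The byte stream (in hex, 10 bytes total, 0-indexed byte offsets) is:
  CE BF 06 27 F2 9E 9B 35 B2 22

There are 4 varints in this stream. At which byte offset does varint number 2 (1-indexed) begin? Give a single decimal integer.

  byte[0]=0xCE cont=1 payload=0x4E=78: acc |= 78<<0 -> acc=78 shift=7
  byte[1]=0xBF cont=1 payload=0x3F=63: acc |= 63<<7 -> acc=8142 shift=14
  byte[2]=0x06 cont=0 payload=0x06=6: acc |= 6<<14 -> acc=106446 shift=21 [end]
Varint 1: bytes[0:3] = CE BF 06 -> value 106446 (3 byte(s))
  byte[3]=0x27 cont=0 payload=0x27=39: acc |= 39<<0 -> acc=39 shift=7 [end]
Varint 2: bytes[3:4] = 27 -> value 39 (1 byte(s))
  byte[4]=0xF2 cont=1 payload=0x72=114: acc |= 114<<0 -> acc=114 shift=7
  byte[5]=0x9E cont=1 payload=0x1E=30: acc |= 30<<7 -> acc=3954 shift=14
  byte[6]=0x9B cont=1 payload=0x1B=27: acc |= 27<<14 -> acc=446322 shift=21
  byte[7]=0x35 cont=0 payload=0x35=53: acc |= 53<<21 -> acc=111595378 shift=28 [end]
Varint 3: bytes[4:8] = F2 9E 9B 35 -> value 111595378 (4 byte(s))
  byte[8]=0xB2 cont=1 payload=0x32=50: acc |= 50<<0 -> acc=50 shift=7
  byte[9]=0x22 cont=0 payload=0x22=34: acc |= 34<<7 -> acc=4402 shift=14 [end]
Varint 4: bytes[8:10] = B2 22 -> value 4402 (2 byte(s))

Answer: 3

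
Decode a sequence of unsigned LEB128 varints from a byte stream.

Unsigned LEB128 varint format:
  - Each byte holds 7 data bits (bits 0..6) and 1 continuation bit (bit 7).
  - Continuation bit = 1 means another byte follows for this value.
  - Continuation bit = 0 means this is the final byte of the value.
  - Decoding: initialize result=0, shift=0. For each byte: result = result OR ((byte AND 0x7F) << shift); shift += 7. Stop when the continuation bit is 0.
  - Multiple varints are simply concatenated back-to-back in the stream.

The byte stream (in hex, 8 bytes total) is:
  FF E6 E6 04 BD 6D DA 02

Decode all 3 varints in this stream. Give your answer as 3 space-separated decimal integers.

Answer: 10072959 14013 346

Derivation:
  byte[0]=0xFF cont=1 payload=0x7F=127: acc |= 127<<0 -> acc=127 shift=7
  byte[1]=0xE6 cont=1 payload=0x66=102: acc |= 102<<7 -> acc=13183 shift=14
  byte[2]=0xE6 cont=1 payload=0x66=102: acc |= 102<<14 -> acc=1684351 shift=21
  byte[3]=0x04 cont=0 payload=0x04=4: acc |= 4<<21 -> acc=10072959 shift=28 [end]
Varint 1: bytes[0:4] = FF E6 E6 04 -> value 10072959 (4 byte(s))
  byte[4]=0xBD cont=1 payload=0x3D=61: acc |= 61<<0 -> acc=61 shift=7
  byte[5]=0x6D cont=0 payload=0x6D=109: acc |= 109<<7 -> acc=14013 shift=14 [end]
Varint 2: bytes[4:6] = BD 6D -> value 14013 (2 byte(s))
  byte[6]=0xDA cont=1 payload=0x5A=90: acc |= 90<<0 -> acc=90 shift=7
  byte[7]=0x02 cont=0 payload=0x02=2: acc |= 2<<7 -> acc=346 shift=14 [end]
Varint 3: bytes[6:8] = DA 02 -> value 346 (2 byte(s))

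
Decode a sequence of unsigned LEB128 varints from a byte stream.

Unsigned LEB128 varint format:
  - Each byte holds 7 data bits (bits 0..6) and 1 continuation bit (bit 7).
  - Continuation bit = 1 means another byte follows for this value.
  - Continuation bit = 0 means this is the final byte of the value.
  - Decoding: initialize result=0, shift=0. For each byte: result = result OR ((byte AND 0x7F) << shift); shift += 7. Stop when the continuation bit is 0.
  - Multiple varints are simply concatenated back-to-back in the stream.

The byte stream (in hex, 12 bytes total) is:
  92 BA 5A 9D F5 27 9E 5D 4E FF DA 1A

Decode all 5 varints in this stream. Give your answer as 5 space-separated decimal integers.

  byte[0]=0x92 cont=1 payload=0x12=18: acc |= 18<<0 -> acc=18 shift=7
  byte[1]=0xBA cont=1 payload=0x3A=58: acc |= 58<<7 -> acc=7442 shift=14
  byte[2]=0x5A cont=0 payload=0x5A=90: acc |= 90<<14 -> acc=1482002 shift=21 [end]
Varint 1: bytes[0:3] = 92 BA 5A -> value 1482002 (3 byte(s))
  byte[3]=0x9D cont=1 payload=0x1D=29: acc |= 29<<0 -> acc=29 shift=7
  byte[4]=0xF5 cont=1 payload=0x75=117: acc |= 117<<7 -> acc=15005 shift=14
  byte[5]=0x27 cont=0 payload=0x27=39: acc |= 39<<14 -> acc=653981 shift=21 [end]
Varint 2: bytes[3:6] = 9D F5 27 -> value 653981 (3 byte(s))
  byte[6]=0x9E cont=1 payload=0x1E=30: acc |= 30<<0 -> acc=30 shift=7
  byte[7]=0x5D cont=0 payload=0x5D=93: acc |= 93<<7 -> acc=11934 shift=14 [end]
Varint 3: bytes[6:8] = 9E 5D -> value 11934 (2 byte(s))
  byte[8]=0x4E cont=0 payload=0x4E=78: acc |= 78<<0 -> acc=78 shift=7 [end]
Varint 4: bytes[8:9] = 4E -> value 78 (1 byte(s))
  byte[9]=0xFF cont=1 payload=0x7F=127: acc |= 127<<0 -> acc=127 shift=7
  byte[10]=0xDA cont=1 payload=0x5A=90: acc |= 90<<7 -> acc=11647 shift=14
  byte[11]=0x1A cont=0 payload=0x1A=26: acc |= 26<<14 -> acc=437631 shift=21 [end]
Varint 5: bytes[9:12] = FF DA 1A -> value 437631 (3 byte(s))

Answer: 1482002 653981 11934 78 437631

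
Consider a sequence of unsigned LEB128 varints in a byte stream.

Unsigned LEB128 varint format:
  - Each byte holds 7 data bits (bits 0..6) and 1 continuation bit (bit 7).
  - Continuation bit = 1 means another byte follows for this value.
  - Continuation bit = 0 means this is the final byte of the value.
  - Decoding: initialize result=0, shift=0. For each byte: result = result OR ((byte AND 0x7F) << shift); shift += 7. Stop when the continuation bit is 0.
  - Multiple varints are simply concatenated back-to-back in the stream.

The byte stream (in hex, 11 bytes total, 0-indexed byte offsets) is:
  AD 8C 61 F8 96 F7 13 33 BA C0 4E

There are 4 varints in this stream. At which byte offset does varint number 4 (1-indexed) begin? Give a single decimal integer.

Answer: 8

Derivation:
  byte[0]=0xAD cont=1 payload=0x2D=45: acc |= 45<<0 -> acc=45 shift=7
  byte[1]=0x8C cont=1 payload=0x0C=12: acc |= 12<<7 -> acc=1581 shift=14
  byte[2]=0x61 cont=0 payload=0x61=97: acc |= 97<<14 -> acc=1590829 shift=21 [end]
Varint 1: bytes[0:3] = AD 8C 61 -> value 1590829 (3 byte(s))
  byte[3]=0xF8 cont=1 payload=0x78=120: acc |= 120<<0 -> acc=120 shift=7
  byte[4]=0x96 cont=1 payload=0x16=22: acc |= 22<<7 -> acc=2936 shift=14
  byte[5]=0xF7 cont=1 payload=0x77=119: acc |= 119<<14 -> acc=1952632 shift=21
  byte[6]=0x13 cont=0 payload=0x13=19: acc |= 19<<21 -> acc=41798520 shift=28 [end]
Varint 2: bytes[3:7] = F8 96 F7 13 -> value 41798520 (4 byte(s))
  byte[7]=0x33 cont=0 payload=0x33=51: acc |= 51<<0 -> acc=51 shift=7 [end]
Varint 3: bytes[7:8] = 33 -> value 51 (1 byte(s))
  byte[8]=0xBA cont=1 payload=0x3A=58: acc |= 58<<0 -> acc=58 shift=7
  byte[9]=0xC0 cont=1 payload=0x40=64: acc |= 64<<7 -> acc=8250 shift=14
  byte[10]=0x4E cont=0 payload=0x4E=78: acc |= 78<<14 -> acc=1286202 shift=21 [end]
Varint 4: bytes[8:11] = BA C0 4E -> value 1286202 (3 byte(s))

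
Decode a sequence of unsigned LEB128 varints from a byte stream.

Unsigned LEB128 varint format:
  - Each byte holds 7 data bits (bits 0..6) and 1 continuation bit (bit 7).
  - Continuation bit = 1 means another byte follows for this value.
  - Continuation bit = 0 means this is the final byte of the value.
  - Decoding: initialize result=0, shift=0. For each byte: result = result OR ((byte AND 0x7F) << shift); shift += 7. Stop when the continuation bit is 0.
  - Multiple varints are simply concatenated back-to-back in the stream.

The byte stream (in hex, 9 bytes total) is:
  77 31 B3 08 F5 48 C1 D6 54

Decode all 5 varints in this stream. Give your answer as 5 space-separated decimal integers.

Answer: 119 49 1075 9333 1387329

Derivation:
  byte[0]=0x77 cont=0 payload=0x77=119: acc |= 119<<0 -> acc=119 shift=7 [end]
Varint 1: bytes[0:1] = 77 -> value 119 (1 byte(s))
  byte[1]=0x31 cont=0 payload=0x31=49: acc |= 49<<0 -> acc=49 shift=7 [end]
Varint 2: bytes[1:2] = 31 -> value 49 (1 byte(s))
  byte[2]=0xB3 cont=1 payload=0x33=51: acc |= 51<<0 -> acc=51 shift=7
  byte[3]=0x08 cont=0 payload=0x08=8: acc |= 8<<7 -> acc=1075 shift=14 [end]
Varint 3: bytes[2:4] = B3 08 -> value 1075 (2 byte(s))
  byte[4]=0xF5 cont=1 payload=0x75=117: acc |= 117<<0 -> acc=117 shift=7
  byte[5]=0x48 cont=0 payload=0x48=72: acc |= 72<<7 -> acc=9333 shift=14 [end]
Varint 4: bytes[4:6] = F5 48 -> value 9333 (2 byte(s))
  byte[6]=0xC1 cont=1 payload=0x41=65: acc |= 65<<0 -> acc=65 shift=7
  byte[7]=0xD6 cont=1 payload=0x56=86: acc |= 86<<7 -> acc=11073 shift=14
  byte[8]=0x54 cont=0 payload=0x54=84: acc |= 84<<14 -> acc=1387329 shift=21 [end]
Varint 5: bytes[6:9] = C1 D6 54 -> value 1387329 (3 byte(s))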